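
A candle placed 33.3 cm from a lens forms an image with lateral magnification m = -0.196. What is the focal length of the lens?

f = 5.46 cm (converging)

m = −d_i/d_o ⇒ d_i = −m·d_o = −(-0.196)·(33.3) = 6.527 cm.
1/f = 1/d_o + 1/d_i = 1/(33.3) + 1/(6.527) = 0.1832, so f = 5.46 cm.
Since f is positive, the lens is converging.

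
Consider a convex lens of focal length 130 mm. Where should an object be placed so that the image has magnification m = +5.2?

m = −d_i/d_o ⇒ d_i = −m·d_o.
1/f = 1/d_o + 1/d_i = 1/d_o − 1/(m·d_o) = (1 − 1/m)/d_o, so d_o = f(1 − 1/m) = (130.0)(1 − 1/(+5.2)) = 105 mm.

105 mm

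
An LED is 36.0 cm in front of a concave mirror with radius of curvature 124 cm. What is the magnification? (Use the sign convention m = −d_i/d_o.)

f = R/2 = 124/2 = 62.00 cm.
1/d_i = 1/f − 1/d_o = 1/(62.00) − 1/(36.0) = -0.01165, so d_i = -85.85 cm.
m = −d_i/d_o = −(-85.85)/(36.0) = +2.38.
The image is virtual, upright and enlarged, behind the mirror.

m = +2.38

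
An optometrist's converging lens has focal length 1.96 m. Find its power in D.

P = +0.510 D

P = 1/f = 1/(1.96 m) = +0.510 D.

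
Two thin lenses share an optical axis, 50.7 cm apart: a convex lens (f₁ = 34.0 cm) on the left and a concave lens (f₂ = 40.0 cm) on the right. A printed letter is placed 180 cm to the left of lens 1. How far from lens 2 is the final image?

7.20 cm

Lens 1: 1/d_i1 = 1/f₁ − 1/d_o1 = 1/(34.0) − 1/(180) = 0.02386, so d_i1 = 41.92 cm.
The intermediate image is 41.92 cm to the right of lens 1, which is 50.7 − (41.92) = 8.780 cm to the left of lens 2, so d_o2 = +8.780 cm.
Lens 2 is diverging, so f₂ = −40.0 cm.
Lens 2: 1/d_i2 = 1/f₂ − 1/d_o2 = 1/(-40.0) − 1/(8.780) = -0.1389, so d_i2 = -7.20 cm.
The final image is virtual, 7.20 cm to the left of lens 2 (overall magnification ≈ -0.19).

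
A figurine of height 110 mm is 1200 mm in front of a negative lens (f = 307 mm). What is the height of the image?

22.4 mm

For a negative lens, f = -307 mm.
1/d_i = 1/f − 1/d_o = 1/(-307.0) − 1/(1200) = -0.004091, so d_i = -244.5 mm.
m = −d_i/d_o = +0.2037.
|h_i| = |m|·h_o = 0.2037 × 110 = 22.4 mm. The image is virtual, upright and reduced, on the same side as the object.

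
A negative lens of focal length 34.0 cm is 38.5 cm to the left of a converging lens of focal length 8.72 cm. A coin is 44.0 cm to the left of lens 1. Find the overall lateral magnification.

m = -0.0776

f₁ = −34.0 cm (diverging).
Lens 1: 1/d_i1 = 1/(-34.0) − 1/(44.0) = -0.05214, so d_i1 = -19.18 cm; m₁ = −d_i1/d_o1 = +0.4359.
d_o2 = 38.5 − (-19.18) = 57.68 cm.
Lens 2: 1/d_i2 = 1/(8.72) − 1/(57.68) = 0.09734, so d_i2 = 10.27 cm; m₂ = −d_i2/d_o2 = -0.1781.
m = m₁·m₂ = (+0.4359)(-0.1781) = -0.0776.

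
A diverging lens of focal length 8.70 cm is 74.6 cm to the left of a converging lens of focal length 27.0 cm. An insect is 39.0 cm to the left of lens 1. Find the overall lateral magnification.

m = -0.0900

f₁ = −8.70 cm (diverging).
Lens 1: 1/d_i1 = 1/(-8.70) − 1/(39.0) = -0.1406, so d_i1 = -7.113 cm; m₁ = −d_i1/d_o1 = +0.1824.
d_o2 = 74.6 − (-7.113) = 81.71 cm.
Lens 2: 1/d_i2 = 1/(27.0) − 1/(81.71) = 0.02480, so d_i2 = 40.32 cm; m₂ = −d_i2/d_o2 = -0.4935.
m = m₁·m₂ = (+0.1824)(-0.4935) = -0.0900.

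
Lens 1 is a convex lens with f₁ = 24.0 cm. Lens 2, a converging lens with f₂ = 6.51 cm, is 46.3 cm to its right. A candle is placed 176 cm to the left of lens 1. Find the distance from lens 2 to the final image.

10.0 cm

Lens 1: 1/d_i1 = 1/f₁ − 1/d_o1 = 1/(24.0) − 1/(176) = 0.03598, so d_i1 = 27.79 cm.
The intermediate image is 27.79 cm to the right of lens 1, which is 46.3 − (27.79) = 18.51 cm to the left of lens 2, so d_o2 = +18.51 cm.
Lens 2: 1/d_i2 = 1/f₂ − 1/d_o2 = 1/(6.51) − 1/(18.51) = 0.09958, so d_i2 = 10.0 cm.
The final image is real, 10.0 cm to the right of lens 2 (overall magnification ≈ 0.086).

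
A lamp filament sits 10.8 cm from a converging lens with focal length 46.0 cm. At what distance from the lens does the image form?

Lens equation: 1/s_i = 1/f − 1/s_o = 1/(46.00) − 1/(10.8) = 0.02174 − 0.09259 = -0.07085, so s_i = -14.1 cm.
The image is virtual, upright and enlarged, on the same side as the object.

14.1 cm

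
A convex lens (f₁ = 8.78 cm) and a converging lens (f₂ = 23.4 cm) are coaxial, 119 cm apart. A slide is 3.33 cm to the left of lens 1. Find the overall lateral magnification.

Lens 1: 1/d_i1 = 1/(8.78) − 1/(3.33) = -0.1864, so d_i1 = -5.365 cm; m₁ = −d_i1/d_o1 = +1.611.
d_o2 = 119 − (-5.365) = 124.4 cm.
Lens 2: 1/d_i2 = 1/(23.4) − 1/(124.4) = 0.03470, so d_i2 = 28.82 cm; m₂ = −d_i2/d_o2 = -0.2317.
m = m₁·m₂ = (+1.611)(-0.2317) = -0.373.

m = -0.373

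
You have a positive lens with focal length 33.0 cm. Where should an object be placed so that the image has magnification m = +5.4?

m = −d_i/d_o ⇒ d_i = −m·d_o.
1/f = 1/d_o + 1/d_i = 1/d_o − 1/(m·d_o) = (1 − 1/m)/d_o, so d_o = f(1 − 1/m) = (33.00)(1 − 1/(+5.4)) = 26.9 cm.

26.9 cm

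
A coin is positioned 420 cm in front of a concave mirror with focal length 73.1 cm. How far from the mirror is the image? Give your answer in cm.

Mirror equation: 1/v = 1/f − 1/u = 1/(73.10) − 1/(420) = 0.01368 − 0.002381 = 0.01130, so v = 88.5 cm.
The image is real, inverted and reduced, in front of the mirror.

88.5 cm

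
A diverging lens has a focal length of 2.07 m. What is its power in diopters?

P = -0.483 D

For a diverging lens, f = −2.07 m.
P = 1/f = 1/(-2.07 m) = -0.483 D.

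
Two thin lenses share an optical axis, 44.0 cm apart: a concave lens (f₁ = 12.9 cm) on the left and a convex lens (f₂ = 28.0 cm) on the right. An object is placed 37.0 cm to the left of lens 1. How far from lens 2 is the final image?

58.7 cm

Lens 1 is diverging, so f₁ = −12.9 cm.
Lens 1: 1/d_i1 = 1/f₁ − 1/d_o1 = 1/(-12.9) − 1/(37.0) = -0.1045, so d_i1 = -9.565 cm.
The intermediate image is 9.565 cm to the left of lens 1 (virtual), which is 44.0 − (-9.565) = 53.56 cm to the left of lens 2, so d_o2 = +53.56 cm.
Lens 2: 1/d_i2 = 1/f₂ − 1/d_o2 = 1/(28.0) − 1/(53.56) = 0.01704, so d_i2 = 58.7 cm.
The final image is real, 58.7 cm to the right of lens 2 (overall magnification ≈ -0.28).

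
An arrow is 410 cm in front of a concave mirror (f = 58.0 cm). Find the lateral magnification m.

1/d_i = 1/f − 1/d_o = 1/(58.00) − 1/(410) = 0.01480, so d_i = 67.56 cm.
m = −d_i/d_o = −(67.56)/(410) = -0.165.
The image is real, inverted and reduced, in front of the mirror.

m = -0.165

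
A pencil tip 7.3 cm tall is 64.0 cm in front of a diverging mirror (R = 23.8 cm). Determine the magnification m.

f = R/2 = 23.8/2 = 11.90 cm; for a diverging mirror, f = -11.90 cm.
1/d_i = 1/f − 1/d_o = 1/(-11.90) − 1/(64.0) = -0.09966, so d_i = -10.03 cm.
m = −d_i/d_o = −(-10.03)/(64.0) = +0.157.
The image is virtual, upright and reduced, behind the mirror.

m = +0.157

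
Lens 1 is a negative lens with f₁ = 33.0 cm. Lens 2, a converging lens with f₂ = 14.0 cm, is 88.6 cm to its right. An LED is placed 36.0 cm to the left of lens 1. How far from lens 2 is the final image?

16.1 cm

Lens 1 is diverging, so f₁ = −33.0 cm.
Lens 1: 1/d_i1 = 1/f₁ − 1/d_o1 = 1/(-33.0) − 1/(36.0) = -0.05808, so d_i1 = -17.22 cm.
The intermediate image is 17.22 cm to the left of lens 1 (virtual), which is 88.6 − (-17.22) = 105.8 cm to the left of lens 2, so d_o2 = +105.8 cm.
Lens 2: 1/d_i2 = 1/f₂ − 1/d_o2 = 1/(14.0) − 1/(105.8) = 0.06198, so d_i2 = 16.1 cm.
The final image is real, 16.1 cm to the right of lens 2 (overall magnification ≈ -0.073).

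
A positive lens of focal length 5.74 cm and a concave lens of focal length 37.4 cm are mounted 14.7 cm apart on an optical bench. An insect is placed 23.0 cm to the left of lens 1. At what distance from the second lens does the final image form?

Lens 1: 1/d_i1 = 1/f₁ − 1/d_o1 = 1/(5.74) − 1/(23.0) = 0.1307, so d_i1 = 7.649 cm.
The intermediate image is 7.649 cm to the right of lens 1, which is 14.7 − (7.649) = 7.051 cm to the left of lens 2, so d_o2 = +7.051 cm.
Lens 2 is diverging, so f₂ = −37.4 cm.
Lens 2: 1/d_i2 = 1/f₂ − 1/d_o2 = 1/(-37.4) − 1/(7.051) = -0.1686, so d_i2 = -5.93 cm.
The final image is virtual, 5.93 cm to the left of lens 2 (overall magnification ≈ -0.28).

5.93 cm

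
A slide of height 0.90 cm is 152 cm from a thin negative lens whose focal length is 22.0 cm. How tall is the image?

For a negative lens, f = -22.0 cm.
1/d_i = 1/f − 1/d_o = 1/(-22.00) − 1/(152) = -0.05203, so d_i = -19.22 cm.
m = −d_i/d_o = +0.1264.
|h_i| = |m|·h_o = 0.1264 × 0.90 = 0.114 cm. The image is virtual, upright and reduced, on the same side as the object.

0.114 cm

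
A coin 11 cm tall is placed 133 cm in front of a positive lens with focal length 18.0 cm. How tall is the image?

1.72 cm

1/d_i = 1/f − 1/d_o = 1/(18.00) − 1/(133) = 0.04804, so d_i = 20.82 cm.
m = −d_i/d_o = -0.1565.
|h_i| = |m|·h_o = 0.1565 × 11 = 1.72 cm. The image is real, inverted and reduced, on the far side of the lens.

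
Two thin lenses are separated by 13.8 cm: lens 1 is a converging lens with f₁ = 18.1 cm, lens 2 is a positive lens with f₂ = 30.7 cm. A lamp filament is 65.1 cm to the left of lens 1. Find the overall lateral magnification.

Lens 1: 1/d_i1 = 1/(18.1) − 1/(65.1) = 0.03989, so d_i1 = 25.07 cm; m₁ = −d_i1/d_o1 = -0.3851.
d_o2 = 13.8 − (25.07) = -11.27 cm (virtual object).
Lens 2: 1/d_i2 = 1/(30.7) − 1/(-11.27) = 0.1213, so d_i2 = 8.244 cm; m₂ = −d_i2/d_o2 = +0.7315.
m = m₁·m₂ = (-0.3851)(+0.7315) = -0.282.

m = -0.282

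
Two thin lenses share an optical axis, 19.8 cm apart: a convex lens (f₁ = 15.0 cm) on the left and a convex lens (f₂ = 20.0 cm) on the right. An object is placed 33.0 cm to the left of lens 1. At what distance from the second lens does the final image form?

Lens 1: 1/d_i1 = 1/f₁ − 1/d_o1 = 1/(15.0) − 1/(33.0) = 0.03636, so d_i1 = 27.50 cm.
The intermediate image is 27.50 cm to the right of lens 1, which lies 7.700 cm to the right of lens 2 — a virtual object — so d_o2 = −7.700 cm.
Lens 2: 1/d_i2 = 1/f₂ − 1/d_o2 = 1/(20.0) − 1/(-7.700) = 0.1799, so d_i2 = 5.56 cm.
The final image is real, 5.56 cm to the right of lens 2 (overall magnification ≈ -0.60).

5.56 cm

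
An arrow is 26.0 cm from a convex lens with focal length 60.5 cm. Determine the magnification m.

1/d_i = 1/f − 1/d_o = 1/(60.50) − 1/(26.0) = -0.02193, so d_i = -45.59 cm.
m = −d_i/d_o = −(-45.59)/(26.0) = +1.75.
The image is virtual, upright and enlarged, on the same side as the object.

m = +1.75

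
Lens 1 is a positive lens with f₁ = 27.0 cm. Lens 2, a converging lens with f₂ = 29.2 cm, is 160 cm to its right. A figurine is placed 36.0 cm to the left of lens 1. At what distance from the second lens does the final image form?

66.6 cm

Lens 1: 1/d_i1 = 1/f₁ − 1/d_o1 = 1/(27.0) − 1/(36.0) = 0.009259, so d_i1 = 108.0 cm.
The intermediate image is 108.0 cm to the right of lens 1, which is 160 − (108.0) = 52.00 cm to the left of lens 2, so d_o2 = +52.00 cm.
Lens 2: 1/d_i2 = 1/f₂ − 1/d_o2 = 1/(29.2) − 1/(52.00) = 0.01502, so d_i2 = 66.6 cm.
The final image is real, 66.6 cm to the right of lens 2 (overall magnification ≈ 3.8).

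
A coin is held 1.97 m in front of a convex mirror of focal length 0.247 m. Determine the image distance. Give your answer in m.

For a convex mirror, f = -0.247 m.
Mirror equation: 1/q = 1/f − 1/p = 1/(-0.2470) − 1/(1.97) = -4.049 − 0.5076 = -4.556, so q = -0.219 m.
The image is virtual, upright and reduced, behind the mirror.

0.219 m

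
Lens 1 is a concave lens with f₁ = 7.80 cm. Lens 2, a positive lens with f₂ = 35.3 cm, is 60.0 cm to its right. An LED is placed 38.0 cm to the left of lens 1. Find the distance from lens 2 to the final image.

75.3 cm

Lens 1 is diverging, so f₁ = −7.80 cm.
Lens 1: 1/d_i1 = 1/f₁ − 1/d_o1 = 1/(-7.80) − 1/(38.0) = -0.1545, so d_i1 = -6.472 cm.
The intermediate image is 6.472 cm to the left of lens 1 (virtual), which is 60.0 − (-6.472) = 66.47 cm to the left of lens 2, so d_o2 = +66.47 cm.
Lens 2: 1/d_i2 = 1/f₂ − 1/d_o2 = 1/(35.3) − 1/(66.47) = 0.01328, so d_i2 = 75.3 cm.
The final image is real, 75.3 cm to the right of lens 2 (overall magnification ≈ -0.19).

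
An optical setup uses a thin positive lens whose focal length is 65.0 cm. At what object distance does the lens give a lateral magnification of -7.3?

m = −d_i/d_o ⇒ d_i = −m·d_o.
1/f = 1/d_o + 1/d_i = 1/d_o − 1/(m·d_o) = (1 − 1/m)/d_o, so d_o = f(1 − 1/m) = (65.00)(1 − 1/(-7.3)) = 73.9 cm.

73.9 cm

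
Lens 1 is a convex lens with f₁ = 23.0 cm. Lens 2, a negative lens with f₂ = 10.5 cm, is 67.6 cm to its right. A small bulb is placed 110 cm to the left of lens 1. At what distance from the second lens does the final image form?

Lens 1: 1/d_i1 = 1/f₁ − 1/d_o1 = 1/(23.0) − 1/(110) = 0.03439, so d_i1 = 29.08 cm.
The intermediate image is 29.08 cm to the right of lens 1, which is 67.6 − (29.08) = 38.52 cm to the left of lens 2, so d_o2 = +38.52 cm.
Lens 2 is diverging, so f₂ = −10.5 cm.
Lens 2: 1/d_i2 = 1/f₂ − 1/d_o2 = 1/(-10.5) − 1/(38.52) = -0.1212, so d_i2 = -8.25 cm.
The final image is virtual, 8.25 cm to the left of lens 2 (overall magnification ≈ -0.057).

8.25 cm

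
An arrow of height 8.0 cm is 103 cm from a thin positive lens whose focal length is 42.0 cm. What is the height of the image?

5.51 cm

1/d_i = 1/f − 1/d_o = 1/(42.00) − 1/(103) = 0.01410, so d_i = 70.92 cm.
m = −d_i/d_o = -0.6885.
|h_i| = |m|·h_o = 0.6885 × 8.0 = 5.51 cm. The image is real, inverted and reduced, on the far side of the lens.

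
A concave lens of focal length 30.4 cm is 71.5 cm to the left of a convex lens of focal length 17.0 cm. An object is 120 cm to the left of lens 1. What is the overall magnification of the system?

f₁ = −30.4 cm (diverging).
Lens 1: 1/d_i1 = 1/(-30.4) − 1/(120) = -0.04123, so d_i1 = -24.26 cm; m₁ = −d_i1/d_o1 = +0.2022.
d_o2 = 71.5 − (-24.26) = 95.76 cm.
Lens 2: 1/d_i2 = 1/(17.0) − 1/(95.76) = 0.04838, so d_i2 = 20.67 cm; m₂ = −d_i2/d_o2 = -0.2158.
m = m₁·m₂ = (+0.2022)(-0.2158) = -0.0436.

m = -0.0436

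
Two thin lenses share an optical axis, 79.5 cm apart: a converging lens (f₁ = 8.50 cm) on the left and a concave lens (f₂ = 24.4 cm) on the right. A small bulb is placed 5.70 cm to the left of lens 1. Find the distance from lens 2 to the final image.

Lens 1: 1/d_i1 = 1/f₁ − 1/d_o1 = 1/(8.50) − 1/(5.70) = -0.05779, so d_i1 = -17.30 cm.
The intermediate image is 17.30 cm to the left of lens 1 (virtual), which is 79.5 − (-17.30) = 96.80 cm to the left of lens 2, so d_o2 = +96.80 cm.
Lens 2 is diverging, so f₂ = −24.4 cm.
Lens 2: 1/d_i2 = 1/f₂ − 1/d_o2 = 1/(-24.4) − 1/(96.80) = -0.05131, so d_i2 = -19.5 cm.
The final image is virtual, 19.5 cm to the left of lens 2 (overall magnification ≈ 0.61).

19.5 cm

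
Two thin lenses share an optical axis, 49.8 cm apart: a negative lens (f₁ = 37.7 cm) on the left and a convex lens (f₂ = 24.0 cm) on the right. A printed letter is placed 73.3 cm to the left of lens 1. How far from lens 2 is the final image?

Lens 1 is diverging, so f₁ = −37.7 cm.
Lens 1: 1/d_i1 = 1/f₁ − 1/d_o1 = 1/(-37.7) − 1/(73.3) = -0.04017, so d_i1 = -24.90 cm.
The intermediate image is 24.90 cm to the left of lens 1 (virtual), which is 49.8 − (-24.90) = 74.70 cm to the left of lens 2, so d_o2 = +74.70 cm.
Lens 2: 1/d_i2 = 1/f₂ − 1/d_o2 = 1/(24.0) − 1/(74.70) = 0.02828, so d_i2 = 35.4 cm.
The final image is real, 35.4 cm to the right of lens 2 (overall magnification ≈ -0.16).

35.4 cm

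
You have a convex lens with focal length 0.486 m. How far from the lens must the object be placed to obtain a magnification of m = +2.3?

0.275 m

m = −d_i/d_o ⇒ d_i = −m·d_o.
1/f = 1/d_o + 1/d_i = 1/d_o − 1/(m·d_o) = (1 − 1/m)/d_o, so d_o = f(1 − 1/m) = (0.4860)(1 − 1/(+2.3)) = 0.275 m.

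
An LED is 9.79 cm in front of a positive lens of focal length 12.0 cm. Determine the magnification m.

m = +5.43

1/d_i = 1/f − 1/d_o = 1/(12.00) − 1/(9.79) = -0.01881, so d_i = -53.16 cm.
m = −d_i/d_o = −(-53.16)/(9.79) = +5.43.
The image is virtual, upright and enlarged, on the same side as the object.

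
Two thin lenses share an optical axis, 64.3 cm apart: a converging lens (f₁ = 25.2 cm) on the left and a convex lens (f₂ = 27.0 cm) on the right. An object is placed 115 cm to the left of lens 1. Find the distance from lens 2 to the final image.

172 cm

Lens 1: 1/d_i1 = 1/f₁ − 1/d_o1 = 1/(25.2) − 1/(115) = 0.03099, so d_i1 = 32.27 cm.
The intermediate image is 32.27 cm to the right of lens 1, which is 64.3 − (32.27) = 32.03 cm to the left of lens 2, so d_o2 = +32.03 cm.
Lens 2: 1/d_i2 = 1/f₂ − 1/d_o2 = 1/(27.0) − 1/(32.03) = 0.005816, so d_i2 = 172 cm.
The final image is real, 172 cm to the right of lens 2 (overall magnification ≈ 1.5).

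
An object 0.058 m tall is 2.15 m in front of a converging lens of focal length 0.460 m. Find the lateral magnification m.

m = -0.272

1/d_i = 1/f − 1/d_o = 1/(0.4600) − 1/(2.15) = 1.709, so d_i = 0.5852 m.
m = −d_i/d_o = −(0.5852)/(2.15) = -0.272.
The image is real, inverted and reduced, on the far side of the lens.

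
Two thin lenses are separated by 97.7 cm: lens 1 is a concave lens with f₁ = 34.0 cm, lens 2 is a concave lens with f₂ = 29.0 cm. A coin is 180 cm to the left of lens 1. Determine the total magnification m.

m = +0.0297

f₁ = −34.0 cm (diverging).
Lens 1: 1/d_i1 = 1/(-34.0) − 1/(180) = -0.03497, so d_i1 = -28.60 cm; m₁ = −d_i1/d_o1 = +0.1589.
d_o2 = 97.7 − (-28.60) = 126.3 cm.
f₂ = −29.0 cm (diverging).
Lens 2: 1/d_i2 = 1/(-29.0) − 1/(126.3) = -0.04240, so d_i2 = -23.58 cm; m₂ = −d_i2/d_o2 = +0.1867.
m = m₁·m₂ = (+0.1589)(+0.1867) = +0.0297.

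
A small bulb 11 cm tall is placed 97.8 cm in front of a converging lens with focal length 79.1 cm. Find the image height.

46.5 cm

1/d_i = 1/f − 1/d_o = 1/(79.10) − 1/(97.8) = 0.002417, so d_i = 413.7 cm.
m = −d_i/d_o = -4.230.
|h_i| = |m|·h_o = 4.230 × 11 = 46.5 cm. The image is real, inverted and enlarged, on the far side of the lens.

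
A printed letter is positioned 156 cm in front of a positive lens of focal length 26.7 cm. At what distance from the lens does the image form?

Thin-lens equation: 1/d_i = 1/f − 1/d_o = 1/(26.70) − 1/(156) = 0.03745 − 0.006410 = 0.03104, so d_i = 32.2 cm.
The image is real, inverted and reduced, on the far side of the lens.

32.2 cm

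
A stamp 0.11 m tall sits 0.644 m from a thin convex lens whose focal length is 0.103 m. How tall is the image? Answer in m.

0.0209 m

1/d_i = 1/f − 1/d_o = 1/(0.1030) − 1/(0.644) = 8.156, so d_i = 0.1226 m.
m = −d_i/d_o = -0.1904.
|h_i| = |m|·h_o = 0.1904 × 0.11 = 0.0209 m. The image is real, inverted and reduced, on the far side of the lens.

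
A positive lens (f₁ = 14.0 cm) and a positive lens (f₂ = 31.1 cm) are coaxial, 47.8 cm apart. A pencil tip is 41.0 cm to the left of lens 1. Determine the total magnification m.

Lens 1: 1/d_i1 = 1/(14.0) − 1/(41.0) = 0.04704, so d_i1 = 21.26 cm; m₁ = −d_i1/d_o1 = -0.5185.
d_o2 = 47.8 − (21.26) = 26.54 cm.
Lens 2: 1/d_i2 = 1/(31.1) − 1/(26.54) = -0.005525, so d_i2 = -181.0 cm; m₂ = −d_i2/d_o2 = +6.820.
m = m₁·m₂ = (-0.5185)(+6.820) = -3.54.

m = -3.54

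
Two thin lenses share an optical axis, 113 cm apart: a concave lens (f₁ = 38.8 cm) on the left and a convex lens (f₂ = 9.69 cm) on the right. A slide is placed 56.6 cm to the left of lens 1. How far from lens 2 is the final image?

10.4 cm

Lens 1 is diverging, so f₁ = −38.8 cm.
Lens 1: 1/d_i1 = 1/f₁ − 1/d_o1 = 1/(-38.8) − 1/(56.6) = -0.04344, so d_i1 = -23.02 cm.
The intermediate image is 23.02 cm to the left of lens 1 (virtual), which is 113 − (-23.02) = 136.0 cm to the left of lens 2, so d_o2 = +136.0 cm.
Lens 2: 1/d_i2 = 1/f₂ − 1/d_o2 = 1/(9.69) − 1/(136.0) = 0.09585, so d_i2 = 10.4 cm.
The final image is real, 10.4 cm to the right of lens 2 (overall magnification ≈ -0.031).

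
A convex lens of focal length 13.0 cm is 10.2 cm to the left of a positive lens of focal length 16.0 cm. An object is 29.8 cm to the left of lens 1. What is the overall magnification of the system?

Lens 1: 1/d_i1 = 1/(13.0) − 1/(29.8) = 0.04337, so d_i1 = 23.06 cm; m₁ = −d_i1/d_o1 = -0.7738.
d_o2 = 10.2 − (23.06) = -12.86 cm (virtual object).
Lens 2: 1/d_i2 = 1/(16.0) − 1/(-12.86) = 0.1403, so d_i2 = 7.130 cm; m₂ = −d_i2/d_o2 = +0.5544.
m = m₁·m₂ = (-0.7738)(+0.5544) = -0.429.

m = -0.429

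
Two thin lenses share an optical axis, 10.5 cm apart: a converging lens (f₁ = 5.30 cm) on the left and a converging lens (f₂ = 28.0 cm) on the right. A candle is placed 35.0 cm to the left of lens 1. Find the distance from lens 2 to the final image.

Lens 1: 1/d_i1 = 1/f₁ − 1/d_o1 = 1/(5.30) − 1/(35.0) = 0.1601, so d_i1 = 6.246 cm.
The intermediate image is 6.246 cm to the right of lens 1, which is 10.5 − (6.246) = 4.254 cm to the left of lens 2, so d_o2 = +4.254 cm.
Lens 2: 1/d_i2 = 1/f₂ − 1/d_o2 = 1/(28.0) − 1/(4.254) = -0.1994, so d_i2 = -5.02 cm.
The final image is virtual, 5.02 cm to the left of lens 2 (overall magnification ≈ -0.21).

5.02 cm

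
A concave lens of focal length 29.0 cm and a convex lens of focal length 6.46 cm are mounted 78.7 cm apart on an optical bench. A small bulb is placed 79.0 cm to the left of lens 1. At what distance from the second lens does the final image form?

6.91 cm

Lens 1 is diverging, so f₁ = −29.0 cm.
Lens 1: 1/d_i1 = 1/f₁ − 1/d_o1 = 1/(-29.0) − 1/(79.0) = -0.04714, so d_i1 = -21.21 cm.
The intermediate image is 21.21 cm to the left of lens 1 (virtual), which is 78.7 − (-21.21) = 99.91 cm to the left of lens 2, so d_o2 = +99.91 cm.
Lens 2: 1/d_i2 = 1/f₂ − 1/d_o2 = 1/(6.46) − 1/(99.91) = 0.1448, so d_i2 = 6.91 cm.
The final image is real, 6.91 cm to the right of lens 2 (overall magnification ≈ -0.019).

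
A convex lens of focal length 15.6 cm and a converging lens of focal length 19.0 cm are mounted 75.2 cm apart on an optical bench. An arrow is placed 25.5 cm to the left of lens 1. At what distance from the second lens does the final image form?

Lens 1: 1/d_i1 = 1/f₁ − 1/d_o1 = 1/(15.6) − 1/(25.5) = 0.02489, so d_i1 = 40.18 cm.
The intermediate image is 40.18 cm to the right of lens 1, which is 75.2 − (40.18) = 35.02 cm to the left of lens 2, so d_o2 = +35.02 cm.
Lens 2: 1/d_i2 = 1/f₂ − 1/d_o2 = 1/(19.0) − 1/(35.02) = 0.02408, so d_i2 = 41.5 cm.
The final image is real, 41.5 cm to the right of lens 2 (overall magnification ≈ 1.9).

41.5 cm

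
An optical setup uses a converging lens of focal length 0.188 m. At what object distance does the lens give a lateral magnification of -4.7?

0.228 m

m = −d_i/d_o ⇒ d_i = −m·d_o.
1/f = 1/d_o + 1/d_i = 1/d_o − 1/(m·d_o) = (1 − 1/m)/d_o, so d_o = f(1 − 1/m) = (0.1880)(1 − 1/(-4.7)) = 0.228 m.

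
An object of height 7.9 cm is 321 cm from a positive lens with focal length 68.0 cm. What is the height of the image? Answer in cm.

1/d_i = 1/f − 1/d_o = 1/(68.00) − 1/(321) = 0.01159, so d_i = 86.28 cm.
m = −d_i/d_o = -0.2688.
|h_i| = |m|·h_o = 0.2688 × 7.9 = 2.12 cm. The image is real, inverted and reduced, on the far side of the lens.

2.12 cm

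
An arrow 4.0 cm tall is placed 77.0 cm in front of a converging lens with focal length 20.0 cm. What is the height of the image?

1/d_i = 1/f − 1/d_o = 1/(20.00) − 1/(77.0) = 0.03701, so d_i = 27.02 cm.
m = −d_i/d_o = -0.3509.
|h_i| = |m|·h_o = 0.3509 × 4.0 = 1.40 cm. The image is real, inverted and reduced, on the far side of the lens.

1.40 cm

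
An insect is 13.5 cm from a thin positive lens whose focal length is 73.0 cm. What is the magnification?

1/d_i = 1/f − 1/d_o = 1/(73.00) − 1/(13.5) = -0.06038, so d_i = -16.56 cm.
m = −d_i/d_o = −(-16.56)/(13.5) = +1.23.
The image is virtual, upright and enlarged, on the same side as the object.

m = +1.23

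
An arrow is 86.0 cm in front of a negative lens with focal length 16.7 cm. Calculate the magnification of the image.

For a negative lens, f = -16.7 cm.
1/d_i = 1/f − 1/d_o = 1/(-16.70) − 1/(86.0) = -0.07151, so d_i = -13.98 cm.
m = −d_i/d_o = −(-13.98)/(86.0) = +0.163.
The image is virtual, upright and reduced, on the same side as the object.

m = +0.163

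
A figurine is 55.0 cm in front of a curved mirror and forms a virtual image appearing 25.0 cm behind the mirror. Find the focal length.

Virtual image ⇒ d_i = −25.0 cm.
1/f = 1/d_o + 1/d_i = 1/(55.0) + 1/(-25.0) = -0.02182, so f = -45.8 cm.
Since f is negative, the curved mirror is convex.

f = -45.8 cm (convex)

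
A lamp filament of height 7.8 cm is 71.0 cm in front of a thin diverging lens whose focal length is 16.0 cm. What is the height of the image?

For a diverging lens, f = -16.0 cm.
1/d_i = 1/f − 1/d_o = 1/(-16.00) − 1/(71.0) = -0.07658, so d_i = -13.06 cm.
m = −d_i/d_o = +0.1839.
|h_i| = |m|·h_o = 0.1839 × 7.8 = 1.43 cm. The image is virtual, upright and reduced, on the same side as the object.

1.43 cm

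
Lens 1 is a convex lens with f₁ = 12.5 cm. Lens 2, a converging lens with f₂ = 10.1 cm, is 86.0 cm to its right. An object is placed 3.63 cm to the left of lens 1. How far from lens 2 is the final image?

11.4 cm

Lens 1: 1/d_i1 = 1/f₁ − 1/d_o1 = 1/(12.5) − 1/(3.63) = -0.1955, so d_i1 = -5.116 cm.
The intermediate image is 5.116 cm to the left of lens 1 (virtual), which is 86.0 − (-5.116) = 91.12 cm to the left of lens 2, so d_o2 = +91.12 cm.
Lens 2: 1/d_i2 = 1/f₂ − 1/d_o2 = 1/(10.1) − 1/(91.12) = 0.08804, so d_i2 = 11.4 cm.
The final image is real, 11.4 cm to the right of lens 2 (overall magnification ≈ -0.18).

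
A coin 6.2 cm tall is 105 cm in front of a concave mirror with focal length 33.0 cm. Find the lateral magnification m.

m = -0.458

1/d_i = 1/f − 1/d_o = 1/(33.00) − 1/(105) = 0.02078, so d_i = 48.12 cm.
m = −d_i/d_o = −(48.12)/(105) = -0.458.
The image is real, inverted and reduced, in front of the mirror.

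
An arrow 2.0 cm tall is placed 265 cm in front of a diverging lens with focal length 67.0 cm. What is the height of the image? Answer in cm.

0.404 cm

For a diverging lens, f = -67.0 cm.
1/d_i = 1/f − 1/d_o = 1/(-67.00) − 1/(265) = -0.01870, so d_i = -53.48 cm.
m = −d_i/d_o = +0.2018.
|h_i| = |m|·h_o = 0.2018 × 2.0 = 0.404 cm. The image is virtual, upright and reduced, on the same side as the object.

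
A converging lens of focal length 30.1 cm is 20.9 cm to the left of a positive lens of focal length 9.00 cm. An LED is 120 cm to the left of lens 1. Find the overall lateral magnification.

m = -0.107

Lens 1: 1/d_i1 = 1/(30.1) − 1/(120) = 0.02489, so d_i1 = 40.18 cm; m₁ = −d_i1/d_o1 = -0.3348.
d_o2 = 20.9 − (40.18) = -19.28 cm (virtual object).
Lens 2: 1/d_i2 = 1/(9.00) − 1/(-19.28) = 0.1630, so d_i2 = 6.136 cm; m₂ = −d_i2/d_o2 = +0.3182.
m = m₁·m₂ = (-0.3348)(+0.3182) = -0.107.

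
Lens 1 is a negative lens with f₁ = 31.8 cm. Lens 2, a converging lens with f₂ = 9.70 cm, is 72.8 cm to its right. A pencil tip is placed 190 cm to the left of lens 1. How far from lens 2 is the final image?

Lens 1 is diverging, so f₁ = −31.8 cm.
Lens 1: 1/d_i1 = 1/f₁ − 1/d_o1 = 1/(-31.8) − 1/(190) = -0.03671, so d_i1 = -27.24 cm.
The intermediate image is 27.24 cm to the left of lens 1 (virtual), which is 72.8 − (-27.24) = 100.0 cm to the left of lens 2, so d_o2 = +100.0 cm.
Lens 2: 1/d_i2 = 1/f₂ − 1/d_o2 = 1/(9.70) − 1/(100.0) = 0.09309, so d_i2 = 10.7 cm.
The final image is real, 10.7 cm to the right of lens 2 (overall magnification ≈ -0.015).

10.7 cm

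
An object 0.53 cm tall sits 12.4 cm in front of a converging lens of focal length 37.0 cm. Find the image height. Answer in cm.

0.797 cm

1/d_i = 1/f − 1/d_o = 1/(37.00) − 1/(12.4) = -0.05362, so d_i = -18.65 cm.
m = −d_i/d_o = +1.504.
|h_i| = |m|·h_o = 1.504 × 0.53 = 0.797 cm. The image is virtual, upright and enlarged, on the same side as the object.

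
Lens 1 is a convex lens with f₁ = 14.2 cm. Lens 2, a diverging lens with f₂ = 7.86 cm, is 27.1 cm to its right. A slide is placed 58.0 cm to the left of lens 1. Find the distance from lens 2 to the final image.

Lens 1: 1/d_i1 = 1/f₁ − 1/d_o1 = 1/(14.2) − 1/(58.0) = 0.05318, so d_i1 = 18.80 cm.
The intermediate image is 18.80 cm to the right of lens 1, which is 27.1 − (18.80) = 8.300 cm to the left of lens 2, so d_o2 = +8.300 cm.
Lens 2 is diverging, so f₂ = −7.86 cm.
Lens 2: 1/d_i2 = 1/f₂ − 1/d_o2 = 1/(-7.86) − 1/(8.300) = -0.2477, so d_i2 = -4.04 cm.
The final image is virtual, 4.04 cm to the left of lens 2 (overall magnification ≈ -0.16).

4.04 cm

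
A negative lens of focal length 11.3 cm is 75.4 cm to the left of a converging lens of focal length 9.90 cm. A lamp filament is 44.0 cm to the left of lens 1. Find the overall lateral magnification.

m = -0.0272

f₁ = −11.3 cm (diverging).
Lens 1: 1/d_i1 = 1/(-11.3) − 1/(44.0) = -0.1112, so d_i1 = -8.991 cm; m₁ = −d_i1/d_o1 = +0.2043.
d_o2 = 75.4 − (-8.991) = 84.39 cm.
Lens 2: 1/d_i2 = 1/(9.90) − 1/(84.39) = 0.08916, so d_i2 = 11.22 cm; m₂ = −d_i2/d_o2 = -0.1329.
m = m₁·m₂ = (+0.2043)(-0.1329) = -0.0272.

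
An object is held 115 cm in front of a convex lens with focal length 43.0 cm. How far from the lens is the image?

Lens equation: 1/q = 1/f − 1/p = 1/(43.00) − 1/(115) = 0.02326 − 0.008696 = 0.01456, so q = 68.7 cm.
The image is real, inverted and reduced, on the far side of the lens.

68.7 cm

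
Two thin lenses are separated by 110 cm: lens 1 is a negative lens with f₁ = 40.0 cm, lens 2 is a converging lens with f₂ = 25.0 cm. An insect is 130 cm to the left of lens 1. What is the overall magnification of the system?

m = -0.0509

f₁ = −40.0 cm (diverging).
Lens 1: 1/d_i1 = 1/(-40.0) − 1/(130) = -0.03269, so d_i1 = -30.59 cm; m₁ = −d_i1/d_o1 = +0.2353.
d_o2 = 110 − (-30.59) = 140.6 cm.
Lens 2: 1/d_i2 = 1/(25.0) − 1/(140.6) = 0.03289, so d_i2 = 30.41 cm; m₂ = −d_i2/d_o2 = -0.2163.
m = m₁·m₂ = (+0.2353)(-0.2163) = -0.0509.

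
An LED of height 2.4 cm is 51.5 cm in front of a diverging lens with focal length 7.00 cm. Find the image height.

0.287 cm

For a diverging lens, f = -7.00 cm.
1/d_i = 1/f − 1/d_o = 1/(-7.000) − 1/(51.5) = -0.1623, so d_i = -6.162 cm.
m = −d_i/d_o = +0.1197.
|h_i| = |m|·h_o = 0.1197 × 2.4 = 0.287 cm. The image is virtual, upright and reduced, on the same side as the object.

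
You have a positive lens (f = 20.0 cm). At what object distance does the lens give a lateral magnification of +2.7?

m = −d_i/d_o ⇒ d_i = −m·d_o.
1/f = 1/d_o + 1/d_i = 1/d_o − 1/(m·d_o) = (1 − 1/m)/d_o, so d_o = f(1 − 1/m) = (20.00)(1 − 1/(+2.7)) = 12.6 cm.

12.6 cm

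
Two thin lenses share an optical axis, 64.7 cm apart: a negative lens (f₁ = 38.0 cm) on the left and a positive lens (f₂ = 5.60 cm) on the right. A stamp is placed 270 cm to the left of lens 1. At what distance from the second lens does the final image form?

Lens 1 is diverging, so f₁ = −38.0 cm.
Lens 1: 1/d_i1 = 1/f₁ − 1/d_o1 = 1/(-38.0) − 1/(270) = -0.03002, so d_i1 = -33.31 cm.
The intermediate image is 33.31 cm to the left of lens 1 (virtual), which is 64.7 − (-33.31) = 98.01 cm to the left of lens 2, so d_o2 = +98.01 cm.
Lens 2: 1/d_i2 = 1/f₂ − 1/d_o2 = 1/(5.60) − 1/(98.01) = 0.1684, so d_i2 = 5.94 cm.
The final image is real, 5.94 cm to the right of lens 2 (overall magnification ≈ -0.0075).

5.94 cm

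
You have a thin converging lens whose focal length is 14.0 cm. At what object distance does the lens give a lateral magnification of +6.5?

m = −d_i/d_o ⇒ d_i = −m·d_o.
1/f = 1/d_o + 1/d_i = 1/d_o − 1/(m·d_o) = (1 − 1/m)/d_o, so d_o = f(1 − 1/m) = (14.00)(1 − 1/(+6.5)) = 11.8 cm.

11.8 cm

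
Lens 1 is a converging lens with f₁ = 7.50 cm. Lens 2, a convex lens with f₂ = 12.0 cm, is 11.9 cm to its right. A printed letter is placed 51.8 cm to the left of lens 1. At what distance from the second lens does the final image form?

Lens 1: 1/d_i1 = 1/f₁ − 1/d_o1 = 1/(7.50) − 1/(51.8) = 0.1140, so d_i1 = 8.770 cm.
The intermediate image is 8.770 cm to the right of lens 1, which is 11.9 − (8.770) = 3.130 cm to the left of lens 2, so d_o2 = +3.130 cm.
Lens 2: 1/d_i2 = 1/f₂ − 1/d_o2 = 1/(12.0) − 1/(3.130) = -0.2362, so d_i2 = -4.23 cm.
The final image is virtual, 4.23 cm to the left of lens 2 (overall magnification ≈ -0.23).

4.23 cm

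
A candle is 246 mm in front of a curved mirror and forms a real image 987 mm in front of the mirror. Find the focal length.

f = 197 mm (concave)

Real image ⇒ d_i = +987 mm.
1/f = 1/d_o + 1/d_i = 1/(246) + 1/(987) = 0.005078, so f = 197 mm.
Since f is positive, the curved mirror is concave.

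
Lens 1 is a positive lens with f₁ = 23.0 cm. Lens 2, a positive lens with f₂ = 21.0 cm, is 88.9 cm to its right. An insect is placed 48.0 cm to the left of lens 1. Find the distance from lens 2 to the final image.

39.6 cm

Lens 1: 1/d_i1 = 1/f₁ − 1/d_o1 = 1/(23.0) − 1/(48.0) = 0.02264, so d_i1 = 44.16 cm.
The intermediate image is 44.16 cm to the right of lens 1, which is 88.9 − (44.16) = 44.74 cm to the left of lens 2, so d_o2 = +44.74 cm.
Lens 2: 1/d_i2 = 1/f₂ − 1/d_o2 = 1/(21.0) − 1/(44.74) = 0.02527, so d_i2 = 39.6 cm.
The final image is real, 39.6 cm to the right of lens 2 (overall magnification ≈ 0.81).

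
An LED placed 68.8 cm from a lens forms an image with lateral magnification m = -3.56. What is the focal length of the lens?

m = −d_i/d_o ⇒ d_i = −m·d_o = −(-3.56)·(68.8) = 244.9 cm.
1/f = 1/d_o + 1/d_i = 1/(68.8) + 1/(244.9) = 0.01862, so f = 53.7 cm.
Since f is positive, the lens is converging.

f = 53.7 cm (converging)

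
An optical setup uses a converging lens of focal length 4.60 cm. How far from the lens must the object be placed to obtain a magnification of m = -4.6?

m = −d_i/d_o ⇒ d_i = −m·d_o.
1/f = 1/d_o + 1/d_i = 1/d_o − 1/(m·d_o) = (1 − 1/m)/d_o, so d_o = f(1 − 1/m) = (4.600)(1 − 1/(-4.6)) = 5.60 cm.

5.60 cm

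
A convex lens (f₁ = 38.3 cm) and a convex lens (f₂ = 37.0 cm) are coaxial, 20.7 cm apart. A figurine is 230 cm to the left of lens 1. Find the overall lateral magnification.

m = -0.119

Lens 1: 1/d_i1 = 1/(38.3) − 1/(230) = 0.02176, so d_i1 = 45.95 cm; m₁ = −d_i1/d_o1 = -0.1998.
d_o2 = 20.7 − (45.95) = -25.25 cm (virtual object).
Lens 2: 1/d_i2 = 1/(37.0) − 1/(-25.25) = 0.06663, so d_i2 = 15.01 cm; m₂ = −d_i2/d_o2 = +0.5944.
m = m₁·m₂ = (-0.1998)(+0.5944) = -0.119.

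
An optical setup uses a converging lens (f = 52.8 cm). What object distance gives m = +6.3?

44.4 cm

m = −d_i/d_o ⇒ d_i = −m·d_o.
1/f = 1/d_o + 1/d_i = 1/d_o − 1/(m·d_o) = (1 − 1/m)/d_o, so d_o = f(1 − 1/m) = (52.80)(1 − 1/(+6.3)) = 44.4 cm.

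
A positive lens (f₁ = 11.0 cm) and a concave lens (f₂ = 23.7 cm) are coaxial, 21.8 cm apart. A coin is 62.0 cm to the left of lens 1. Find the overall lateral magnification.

m = -0.159

Lens 1: 1/d_i1 = 1/(11.0) − 1/(62.0) = 0.07478, so d_i1 = 13.37 cm; m₁ = −d_i1/d_o1 = -0.2156.
d_o2 = 21.8 − (13.37) = 8.430 cm.
f₂ = −23.7 cm (diverging).
Lens 2: 1/d_i2 = 1/(-23.7) − 1/(8.430) = -0.1608, so d_i2 = -6.218 cm; m₂ = −d_i2/d_o2 = +0.7376.
m = m₁·m₂ = (-0.2156)(+0.7376) = -0.159.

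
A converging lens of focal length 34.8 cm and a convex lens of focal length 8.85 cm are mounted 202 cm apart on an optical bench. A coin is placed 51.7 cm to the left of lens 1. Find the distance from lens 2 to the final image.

9.75 cm

Lens 1: 1/d_i1 = 1/f₁ − 1/d_o1 = 1/(34.8) − 1/(51.7) = 0.009393, so d_i1 = 106.5 cm.
The intermediate image is 106.5 cm to the right of lens 1, which is 202 − (106.5) = 95.50 cm to the left of lens 2, so d_o2 = +95.50 cm.
Lens 2: 1/d_i2 = 1/f₂ − 1/d_o2 = 1/(8.85) − 1/(95.50) = 0.1025, so d_i2 = 9.75 cm.
The final image is real, 9.75 cm to the right of lens 2 (overall magnification ≈ 0.21).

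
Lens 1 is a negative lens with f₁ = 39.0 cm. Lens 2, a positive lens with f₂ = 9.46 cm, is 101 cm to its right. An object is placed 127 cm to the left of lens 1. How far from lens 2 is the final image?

10.2 cm

Lens 1 is diverging, so f₁ = −39.0 cm.
Lens 1: 1/d_i1 = 1/f₁ − 1/d_o1 = 1/(-39.0) − 1/(127) = -0.03352, so d_i1 = -29.84 cm.
The intermediate image is 29.84 cm to the left of lens 1 (virtual), which is 101 − (-29.84) = 130.8 cm to the left of lens 2, so d_o2 = +130.8 cm.
Lens 2: 1/d_i2 = 1/f₂ − 1/d_o2 = 1/(9.46) − 1/(130.8) = 0.09806, so d_i2 = 10.2 cm.
The final image is real, 10.2 cm to the right of lens 2 (overall magnification ≈ -0.018).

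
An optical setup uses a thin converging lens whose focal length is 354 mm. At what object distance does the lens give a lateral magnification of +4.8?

280 mm

m = −d_i/d_o ⇒ d_i = −m·d_o.
1/f = 1/d_o + 1/d_i = 1/d_o − 1/(m·d_o) = (1 − 1/m)/d_o, so d_o = f(1 − 1/m) = (354.0)(1 − 1/(+4.8)) = 280 mm.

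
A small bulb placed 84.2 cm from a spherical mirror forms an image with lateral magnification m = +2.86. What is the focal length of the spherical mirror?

f = 129 cm (concave)

m = −d_i/d_o ⇒ d_i = −m·d_o = −(+2.86)·(84.2) = -240.8 cm.
1/f = 1/d_o + 1/d_i = 1/(84.2) + 1/(-240.8) = 0.007724, so f = 129 cm.
Since f is positive, the spherical mirror is concave.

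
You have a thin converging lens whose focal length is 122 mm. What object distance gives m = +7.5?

m = −d_i/d_o ⇒ d_i = −m·d_o.
1/f = 1/d_o + 1/d_i = 1/d_o − 1/(m·d_o) = (1 − 1/m)/d_o, so d_o = f(1 − 1/m) = (122.0)(1 − 1/(+7.5)) = 106 mm.

106 mm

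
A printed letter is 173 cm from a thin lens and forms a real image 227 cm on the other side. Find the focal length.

f = 98.2 cm (converging)

Real image ⇒ d_i = +227 cm.
1/f = 1/d_o + 1/d_i = 1/(173) + 1/(227) = 0.01019, so f = 98.2 cm.
Since f is positive, the thin lens is converging.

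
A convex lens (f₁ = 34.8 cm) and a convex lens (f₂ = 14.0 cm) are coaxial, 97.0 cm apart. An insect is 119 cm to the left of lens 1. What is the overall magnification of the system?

m = +0.171

Lens 1: 1/d_i1 = 1/(34.8) − 1/(119) = 0.02033, so d_i1 = 49.18 cm; m₁ = −d_i1/d_o1 = -0.4133.
d_o2 = 97.0 − (49.18) = 47.82 cm.
Lens 2: 1/d_i2 = 1/(14.0) − 1/(47.82) = 0.05052, so d_i2 = 19.80 cm; m₂ = −d_i2/d_o2 = -0.4140.
m = m₁·m₂ = (-0.4133)(-0.4140) = +0.171.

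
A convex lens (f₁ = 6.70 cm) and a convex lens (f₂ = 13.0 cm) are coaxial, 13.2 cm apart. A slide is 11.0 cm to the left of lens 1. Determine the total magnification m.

Lens 1: 1/d_i1 = 1/(6.70) − 1/(11.0) = 0.05834, so d_i1 = 17.14 cm; m₁ = −d_i1/d_o1 = -1.558.
d_o2 = 13.2 − (17.14) = -3.940 cm (virtual object).
Lens 2: 1/d_i2 = 1/(13.0) − 1/(-3.940) = 0.3307, so d_i2 = 3.024 cm; m₂ = −d_i2/d_o2 = +0.7674.
m = m₁·m₂ = (-1.558)(+0.7674) = -1.20.

m = -1.20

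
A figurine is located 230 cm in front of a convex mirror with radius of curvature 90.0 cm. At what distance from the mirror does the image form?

f = R/2 = 90.0/2 = 45.00 cm; for a convex mirror, f = -45.00 cm.
Mirror equation: 1/v = 1/f − 1/u = 1/(-45.00) − 1/(230) = -0.02222 − 0.004348 = -0.02657, so v = -37.6 cm.
The image is virtual, upright and reduced, behind the mirror.

37.6 cm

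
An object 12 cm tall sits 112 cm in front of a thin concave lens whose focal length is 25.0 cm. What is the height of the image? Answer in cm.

2.19 cm

For a concave lens, f = -25.0 cm.
1/d_i = 1/f − 1/d_o = 1/(-25.00) − 1/(112) = -0.04893, so d_i = -20.44 cm.
m = −d_i/d_o = +0.1825.
|h_i| = |m|·h_o = 0.1825 × 12 = 2.19 cm. The image is virtual, upright and reduced, on the same side as the object.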